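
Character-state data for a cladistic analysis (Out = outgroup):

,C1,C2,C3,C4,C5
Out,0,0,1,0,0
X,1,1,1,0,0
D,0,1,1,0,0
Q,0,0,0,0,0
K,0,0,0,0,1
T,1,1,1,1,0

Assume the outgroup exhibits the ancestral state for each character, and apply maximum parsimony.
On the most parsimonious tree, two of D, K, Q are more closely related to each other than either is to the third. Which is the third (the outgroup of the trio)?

D

Character polarity is set by the outgroup: the derived state is whichever differs from the outgroup's state, so for C3 the derived state is '0', and for the remaining characters it is '1'.
C1: derived state '1' in T and X only — synapomorphy for {T, X}.
C2 (derived state '1') is shared by D, T, and X — a synapomorphy uniting that clade.
C3: derived state '0' in K and Q only — synapomorphy for {K, Q}.
C4 (derived state '1') is unique to T (autapomorphy; uninformative for grouping).
C5 (derived state '1') is unique to K (autapomorphy; uninformative for grouping).
Most parsimonious ingroup topology: (((X,T),D),(Q,K)).
Q and K share a more recent common ancestor with each other than either does with D, so D is the least closely related of the three.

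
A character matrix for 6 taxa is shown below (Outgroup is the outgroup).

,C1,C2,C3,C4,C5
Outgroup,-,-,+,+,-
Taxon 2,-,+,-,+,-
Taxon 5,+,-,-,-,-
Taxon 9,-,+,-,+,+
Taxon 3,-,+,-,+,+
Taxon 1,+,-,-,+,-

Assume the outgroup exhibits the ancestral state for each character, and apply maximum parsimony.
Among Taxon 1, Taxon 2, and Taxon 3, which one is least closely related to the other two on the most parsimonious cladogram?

Character polarity is set by the outgroup: the derived state is whichever differs from the outgroup's state, so for C3, C4 the derived state is '-', and for the remaining characters it is '+'.
C1: derived state '+' in Taxon 1 and Taxon 5 only — synapomorphy for {Taxon 1, Taxon 5}.
Only Taxon 2, Taxon 3, and Taxon 9 show the derived state '+' for C2, supporting them as a clade.
C3 (derived state '-') is shared by all ingroup taxa — unites the whole ingroup.
C4 (derived state '-') is unique to Taxon 5 (autapomorphy; uninformative for grouping).
Only Taxon 3 and Taxon 9 show the derived state '+' for C5, supporting them as a clade.
Most parsimonious ingroup topology: ((Taxon 2,(Taxon 9,Taxon 3)),(Taxon 1,Taxon 5)).
Taxon 3 and Taxon 2 share a more recent common ancestor with each other than either does with Taxon 1, so Taxon 1 is the least closely related of the three.

Taxon 1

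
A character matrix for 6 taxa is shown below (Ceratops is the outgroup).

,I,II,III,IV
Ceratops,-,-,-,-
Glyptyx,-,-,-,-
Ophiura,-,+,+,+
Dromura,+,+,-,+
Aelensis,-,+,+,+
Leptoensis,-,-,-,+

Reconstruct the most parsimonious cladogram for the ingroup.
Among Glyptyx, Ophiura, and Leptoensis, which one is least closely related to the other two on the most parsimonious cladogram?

Glyptyx

The outgroup has state '-' for every character, so '+' is the derived state throughout.
I (derived state '+') is unique to Dromura (autapomorphy; uninformative for grouping).
II: derived state '+' in Aelensis, Dromura, and Ophiura only — synapomorphy for {Aelensis, Dromura, Ophiura}.
Only Aelensis and Ophiura show the derived state '+' for III, supporting them as a clade.
IV (derived state '+') is shared by Aelensis, Dromura, Leptoensis, and Ophiura — a synapomorphy uniting that clade.
Most parsimonious ingroup topology: (Glyptyx,(((Ophiura,Aelensis),Dromura),Leptoensis)).
Ophiura and Leptoensis share a more recent common ancestor with each other than either does with Glyptyx, so Glyptyx is the least closely related of the three.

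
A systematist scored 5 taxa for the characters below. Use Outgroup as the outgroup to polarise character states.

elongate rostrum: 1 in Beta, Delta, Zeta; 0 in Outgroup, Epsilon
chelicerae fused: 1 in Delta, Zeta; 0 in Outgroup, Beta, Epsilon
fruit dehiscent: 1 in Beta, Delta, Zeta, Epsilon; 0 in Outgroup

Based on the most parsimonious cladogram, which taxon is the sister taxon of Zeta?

The outgroup has state '0' for every character, so '1' is the derived state throughout.
Only Beta, Delta, and Zeta show the derived state '1' for elongate rostrum, supporting them as a clade.
chelicerae fused: derived state '1' in Delta and Zeta only — synapomorphy for {Delta, Zeta}.
fruit dehiscent (derived state '1') is shared by all ingroup taxa — unites the whole ingroup.
Most parsimonious ingroup topology: ((Beta,(Delta,Zeta)),Epsilon).
Zeta and Delta form a cherry on this tree, so they are sister taxa.

Delta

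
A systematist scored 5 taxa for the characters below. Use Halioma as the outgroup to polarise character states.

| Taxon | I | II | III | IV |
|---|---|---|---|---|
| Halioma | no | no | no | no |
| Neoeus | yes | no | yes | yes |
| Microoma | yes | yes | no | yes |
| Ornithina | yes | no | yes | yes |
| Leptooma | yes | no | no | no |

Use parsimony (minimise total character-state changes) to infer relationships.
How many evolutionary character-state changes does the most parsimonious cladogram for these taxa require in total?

4

The outgroup has state 'no' for every character, so 'yes' is the derived state throughout.
I (derived state 'yes') is shared by all ingroup taxa — unites the whole ingroup.
II: derived state 'yes' in Microoma only — an autapomorphy, so it tells us nothing about relationships among taxa.
Only Neoeus and Ornithina show the derived state 'yes' for III, supporting them as a clade.
IV: derived state 'yes' in Microoma, Neoeus, and Ornithina only — synapomorphy for {Microoma, Neoeus, Ornithina}.
Most parsimonious ingroup topology: (((Neoeus,Ornithina),Microoma),Leptooma).
Changes per character on this tree: I: 1; II: 1; III: 1; IV: 1.
Total = 4.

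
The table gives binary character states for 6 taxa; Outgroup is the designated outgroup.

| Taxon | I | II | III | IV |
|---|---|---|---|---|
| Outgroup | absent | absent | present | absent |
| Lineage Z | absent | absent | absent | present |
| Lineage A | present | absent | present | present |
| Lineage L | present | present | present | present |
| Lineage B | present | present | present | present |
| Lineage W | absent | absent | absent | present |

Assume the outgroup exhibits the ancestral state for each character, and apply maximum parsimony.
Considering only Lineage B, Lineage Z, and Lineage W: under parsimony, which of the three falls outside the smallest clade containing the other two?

Lineage B

Character polarity is set by the outgroup: the derived state is whichever differs from the outgroup's state, so for III the derived state is 'absent', and for the remaining characters it is 'present'.
Only Lineage A, Lineage B, and Lineage L show the derived state 'present' for I, supporting them as a clade.
II (derived state 'present') is shared by Lineage B and Lineage L — a synapomorphy uniting that clade.
III (derived state 'absent') is shared by Lineage W and Lineage Z — a synapomorphy uniting that clade.
All ingroup taxa share the derived state 'present' for IV; it defines the ingroup but does not resolve relationships within it.
Most parsimonious ingroup topology: ((Lineage Z,Lineage W),(Lineage A,(Lineage L,Lineage B))).
Lineage W and Lineage Z share a more recent common ancestor with each other than either does with Lineage B, so Lineage B is the least closely related of the three.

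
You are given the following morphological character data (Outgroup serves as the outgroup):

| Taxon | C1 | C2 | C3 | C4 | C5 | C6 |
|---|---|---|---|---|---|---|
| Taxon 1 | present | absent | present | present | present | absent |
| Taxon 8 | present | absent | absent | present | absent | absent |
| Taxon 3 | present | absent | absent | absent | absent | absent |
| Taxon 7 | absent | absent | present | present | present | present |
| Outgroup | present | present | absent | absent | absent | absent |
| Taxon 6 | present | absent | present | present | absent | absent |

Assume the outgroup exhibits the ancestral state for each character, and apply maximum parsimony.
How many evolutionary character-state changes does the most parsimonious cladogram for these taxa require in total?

Character polarity is set by the outgroup: the derived state is whichever differs from the outgroup's state, so for C1, C2 the derived state is 'absent', and for the remaining characters it is 'present'.
C1: derived state 'absent' in Taxon 7 only — an autapomorphy, so it tells us nothing about relationships among taxa.
C2 (derived state 'absent') is shared by all ingroup taxa — unites the whole ingroup.
C3: derived state 'present' in Taxon 1, Taxon 6, and Taxon 7 only — synapomorphy for {Taxon 1, Taxon 6, Taxon 7}.
Only Taxon 1, Taxon 6, Taxon 7, and Taxon 8 show the derived state 'present' for C4, supporting them as a clade.
C5 (derived state 'present') is shared by Taxon 1 and Taxon 7 — a synapomorphy uniting that clade.
C6: derived state 'present' in Taxon 7 only — an autapomorphy, so it tells us nothing about relationships among taxa.
Most parsimonious ingroup topology: ((Taxon 8,((Taxon 7,Taxon 1),Taxon 6)),Taxon 3).
Changes per character on this tree: C1: 1; C2: 1; C3: 1; C4: 1; C5: 1; C6: 1.
Total = 6.

6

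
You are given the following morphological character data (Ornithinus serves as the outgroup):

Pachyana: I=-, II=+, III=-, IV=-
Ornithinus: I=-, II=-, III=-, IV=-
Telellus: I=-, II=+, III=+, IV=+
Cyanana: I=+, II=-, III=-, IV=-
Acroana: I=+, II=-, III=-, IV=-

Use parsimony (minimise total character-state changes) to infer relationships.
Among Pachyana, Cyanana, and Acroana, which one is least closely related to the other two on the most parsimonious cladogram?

The outgroup has state '-' for every character, so '+' is the derived state throughout.
Only Acroana and Cyanana show the derived state '+' for I, supporting them as a clade.
II (derived state '+') is shared by Pachyana and Telellus — a synapomorphy uniting that clade.
III: derived state '+' in Telellus only — an autapomorphy, so it tells us nothing about relationships among taxa.
IV: derived state '+' in Telellus only — an autapomorphy, so it tells us nothing about relationships among taxa.
Most parsimonious ingroup topology: ((Pachyana,Telellus),(Cyanana,Acroana)).
Cyanana and Acroana share a more recent common ancestor with each other than either does with Pachyana, so Pachyana is the least closely related of the three.

Pachyana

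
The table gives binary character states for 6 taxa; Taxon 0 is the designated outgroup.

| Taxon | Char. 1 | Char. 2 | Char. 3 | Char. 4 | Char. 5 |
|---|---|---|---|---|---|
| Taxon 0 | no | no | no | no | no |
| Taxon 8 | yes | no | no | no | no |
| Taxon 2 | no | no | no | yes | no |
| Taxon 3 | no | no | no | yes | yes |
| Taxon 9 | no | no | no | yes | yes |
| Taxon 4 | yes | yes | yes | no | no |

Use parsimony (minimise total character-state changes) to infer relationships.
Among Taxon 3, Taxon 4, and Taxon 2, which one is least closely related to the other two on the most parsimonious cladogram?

Taxon 4

The outgroup has state 'no' for every character, so 'yes' is the derived state throughout.
Char. 1 (derived state 'yes') is shared by Taxon 4 and Taxon 8 — a synapomorphy uniting that clade.
Char. 2: derived state 'yes' in Taxon 4 only — an autapomorphy, so it tells us nothing about relationships among taxa.
Char. 3: derived state 'yes' in Taxon 4 only — an autapomorphy, so it tells us nothing about relationships among taxa.
Char. 4: derived state 'yes' in Taxon 2, Taxon 3, and Taxon 9 only — synapomorphy for {Taxon 2, Taxon 3, Taxon 9}.
Char. 5: derived state 'yes' in Taxon 3 and Taxon 9 only — synapomorphy for {Taxon 3, Taxon 9}.
Most parsimonious ingroup topology: ((Taxon 8,Taxon 4),(Taxon 2,(Taxon 3,Taxon 9))).
Taxon 3 and Taxon 2 share a more recent common ancestor with each other than either does with Taxon 4, so Taxon 4 is the least closely related of the three.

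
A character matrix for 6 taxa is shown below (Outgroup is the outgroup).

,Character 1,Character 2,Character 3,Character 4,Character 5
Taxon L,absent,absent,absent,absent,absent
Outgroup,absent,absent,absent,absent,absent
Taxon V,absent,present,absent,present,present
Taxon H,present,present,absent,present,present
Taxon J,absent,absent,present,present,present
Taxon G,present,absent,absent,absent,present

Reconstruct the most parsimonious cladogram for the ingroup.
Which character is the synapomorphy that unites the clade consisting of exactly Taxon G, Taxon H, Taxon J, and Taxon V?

The outgroup has state 'absent' for every character, so 'present' is the derived state throughout.
Character 1 groups Taxon G and Taxon H, which is incompatible with the clades supported by the remaining characters; treating it as convergent (homoplasy) costs fewer steps than any alternative tree.
Only Taxon H and Taxon V show the derived state 'present' for Character 2, supporting them as a clade.
Character 3 (derived state 'present') is unique to Taxon J (autapomorphy; uninformative for grouping).
Character 4 (derived state 'present') is shared by Taxon H, Taxon J, and Taxon V — a synapomorphy uniting that clade.
Only Taxon G, Taxon H, Taxon J, and Taxon V show the derived state 'present' for Character 5, supporting them as a clade.
Most parsimonious ingroup topology: ((Taxon G,(Taxon J,(Taxon V,Taxon H))),Taxon L).
The clade {Taxon G, Taxon H, Taxon J, Taxon V} is supported by Character 5: its derived state 'present' occurs in exactly those taxa and in no other taxon (including the outgroup).

Character 5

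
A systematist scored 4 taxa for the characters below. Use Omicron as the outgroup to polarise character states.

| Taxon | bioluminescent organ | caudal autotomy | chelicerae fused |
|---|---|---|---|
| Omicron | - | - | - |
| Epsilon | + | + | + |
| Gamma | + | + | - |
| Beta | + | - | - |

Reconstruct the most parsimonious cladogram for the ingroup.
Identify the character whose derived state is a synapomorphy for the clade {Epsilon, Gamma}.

The outgroup has state '-' for every character, so '+' is the derived state throughout.
bioluminescent organ (derived state '+') is shared by all ingroup taxa — unites the whole ingroup.
caudal autotomy (derived state '+') is shared by Epsilon and Gamma — a synapomorphy uniting that clade.
chelicerae fused (derived state '+') is unique to Epsilon (autapomorphy; uninformative for grouping).
Most parsimonious ingroup topology: ((Epsilon,Gamma),Beta).
The clade {Epsilon, Gamma} is supported by caudal autotomy: its derived state '+' occurs in exactly those taxa and in no other taxon (including the outgroup).

caudal autotomy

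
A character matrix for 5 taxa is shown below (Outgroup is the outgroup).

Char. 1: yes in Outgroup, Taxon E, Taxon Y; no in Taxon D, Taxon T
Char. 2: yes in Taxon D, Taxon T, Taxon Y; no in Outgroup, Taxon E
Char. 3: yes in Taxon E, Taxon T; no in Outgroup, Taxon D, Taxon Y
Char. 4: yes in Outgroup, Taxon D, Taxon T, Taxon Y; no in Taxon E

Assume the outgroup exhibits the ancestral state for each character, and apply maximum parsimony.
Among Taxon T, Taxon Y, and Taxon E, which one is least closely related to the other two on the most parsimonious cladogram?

Taxon E

Character polarity is set by the outgroup: the derived state is whichever differs from the outgroup's state, so for Char. 1, Char. 4 the derived state is 'no', and for the remaining characters it is 'yes'.
Char. 1 (derived state 'no') is shared by Taxon D and Taxon T — a synapomorphy uniting that clade.
Char. 2: derived state 'yes' in Taxon D, Taxon T, and Taxon Y only — synapomorphy for {Taxon D, Taxon T, Taxon Y}.
Char. 3 (state 'yes') occurs in Taxon E and Taxon T but conflicts with the nesting implied by the other characters — most parsimoniously interpreted as homoplasy.
Char. 4 (derived state 'no') is unique to Taxon E (autapomorphy; uninformative for grouping).
Most parsimonious ingroup topology: (Taxon E,((Taxon D,Taxon T),Taxon Y)).
Taxon Y and Taxon T share a more recent common ancestor with each other than either does with Taxon E, so Taxon E is the least closely related of the three.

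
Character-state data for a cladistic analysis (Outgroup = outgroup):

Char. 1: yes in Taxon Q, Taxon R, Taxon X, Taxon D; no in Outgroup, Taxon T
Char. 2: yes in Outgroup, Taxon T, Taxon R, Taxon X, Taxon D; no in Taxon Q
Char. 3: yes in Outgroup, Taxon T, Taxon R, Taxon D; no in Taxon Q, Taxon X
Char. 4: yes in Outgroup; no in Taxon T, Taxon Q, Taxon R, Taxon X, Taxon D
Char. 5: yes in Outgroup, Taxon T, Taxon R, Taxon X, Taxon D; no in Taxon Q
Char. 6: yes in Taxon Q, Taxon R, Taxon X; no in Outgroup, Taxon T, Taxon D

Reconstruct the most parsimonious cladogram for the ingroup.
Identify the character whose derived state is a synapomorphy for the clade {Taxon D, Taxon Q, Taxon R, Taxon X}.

Char. 1

Character polarity is set by the outgroup: the derived state is whichever differs from the outgroup's state, so for Char. 2, Char. 3, Char. 4, Char. 5 the derived state is 'no', and for the remaining characters it is 'yes'.
Char. 1 (derived state 'yes') is shared by Taxon D, Taxon Q, Taxon R, and Taxon X — a synapomorphy uniting that clade.
Char. 2 (derived state 'no') is unique to Taxon Q (autapomorphy; uninformative for grouping).
Only Taxon Q and Taxon X show the derived state 'no' for Char. 3, supporting them as a clade.
All ingroup taxa share the derived state 'no' for Char. 4; it defines the ingroup but does not resolve relationships within it.
Char. 5 (derived state 'no') is unique to Taxon Q (autapomorphy; uninformative for grouping).
Char. 6: derived state 'yes' in Taxon Q, Taxon R, and Taxon X only — synapomorphy for {Taxon Q, Taxon R, Taxon X}.
Most parsimonious ingroup topology: (Taxon T,(((Taxon Q,Taxon X),Taxon R),Taxon D)).
The clade {Taxon D, Taxon Q, Taxon R, Taxon X} is supported by Char. 1: its derived state 'yes' occurs in exactly those taxa and in no other taxon (including the outgroup).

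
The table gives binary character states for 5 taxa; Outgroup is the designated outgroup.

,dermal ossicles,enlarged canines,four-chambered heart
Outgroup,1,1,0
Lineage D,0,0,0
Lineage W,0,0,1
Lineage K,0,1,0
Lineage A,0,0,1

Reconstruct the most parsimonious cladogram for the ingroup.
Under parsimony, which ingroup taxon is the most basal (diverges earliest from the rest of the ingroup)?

Character polarity is set by the outgroup: the derived state is whichever differs from the outgroup's state, so for dermal ossicles, enlarged canines the derived state is '0', and for the remaining characters it is '1'.
dermal ossicles (derived state '0') is shared by all ingroup taxa — unites the whole ingroup.
enlarged canines (derived state '0') is shared by Lineage A, Lineage D, and Lineage W — a synapomorphy uniting that clade.
four-chambered heart: derived state '1' in Lineage A and Lineage W only — synapomorphy for {Lineage A, Lineage W}.
Most parsimonious ingroup topology: (((Lineage W,Lineage A),Lineage D),Lineage K).
Lineage K is sister to the clade containing all other ingroup taxa, so it is the earliest-diverging (most basal) ingroup lineage.

Lineage K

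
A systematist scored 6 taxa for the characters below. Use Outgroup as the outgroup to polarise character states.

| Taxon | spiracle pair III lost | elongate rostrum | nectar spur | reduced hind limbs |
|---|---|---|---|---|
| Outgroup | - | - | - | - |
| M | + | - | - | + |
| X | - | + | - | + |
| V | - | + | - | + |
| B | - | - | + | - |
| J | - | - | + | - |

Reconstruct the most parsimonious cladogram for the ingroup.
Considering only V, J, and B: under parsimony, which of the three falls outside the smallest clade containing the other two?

The outgroup has state '-' for every character, so '+' is the derived state throughout.
spiracle pair III lost: derived state '+' in M only — an autapomorphy, so it tells us nothing about relationships among taxa.
elongate rostrum: derived state '+' in V and X only — synapomorphy for {V, X}.
nectar spur: derived state '+' in B and J only — synapomorphy for {B, J}.
reduced hind limbs: derived state '+' in M, V, and X only — synapomorphy for {M, V, X}.
Most parsimonious ingroup topology: ((M,(X,V)),(B,J)).
J and B share a more recent common ancestor with each other than either does with V, so V is the least closely related of the three.

V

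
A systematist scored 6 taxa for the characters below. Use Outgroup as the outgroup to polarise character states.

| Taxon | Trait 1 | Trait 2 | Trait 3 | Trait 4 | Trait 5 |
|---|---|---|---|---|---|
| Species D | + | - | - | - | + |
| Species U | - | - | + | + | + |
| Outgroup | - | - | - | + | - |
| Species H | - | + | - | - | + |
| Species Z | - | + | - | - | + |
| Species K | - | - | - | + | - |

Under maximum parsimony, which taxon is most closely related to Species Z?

Species H

Character polarity is set by the outgroup: the derived state is whichever differs from the outgroup's state, so for Trait 4 the derived state is '-', and for the remaining characters it is '+'.
Trait 1: derived state '+' in Species D only — an autapomorphy, so it tells us nothing about relationships among taxa.
Only Species H and Species Z show the derived state '+' for Trait 2, supporting them as a clade.
Trait 3: derived state '+' in Species U only — an autapomorphy, so it tells us nothing about relationships among taxa.
Trait 4 (derived state '-') is shared by Species D, Species H, and Species Z — a synapomorphy uniting that clade.
Only Species D, Species H, Species U, and Species Z show the derived state '+' for Trait 5, supporting them as a clade.
Most parsimonious ingroup topology: ((((Species Z,Species H),Species D),Species U),Species K).
Species Z and Species H form a cherry on this tree, so they are sister taxa.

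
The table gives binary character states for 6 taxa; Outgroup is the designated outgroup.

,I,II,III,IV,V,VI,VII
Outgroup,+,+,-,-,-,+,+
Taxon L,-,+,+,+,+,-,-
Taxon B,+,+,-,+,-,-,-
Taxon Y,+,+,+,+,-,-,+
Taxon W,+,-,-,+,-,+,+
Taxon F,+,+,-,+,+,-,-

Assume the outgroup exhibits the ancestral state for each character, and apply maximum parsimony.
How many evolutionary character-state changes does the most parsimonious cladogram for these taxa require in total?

Character polarity is set by the outgroup: the derived state is whichever differs from the outgroup's state, so for I, II, VI, VII the derived state is '-', and for the remaining characters it is '+'.
I (derived state '-') is unique to Taxon L (autapomorphy; uninformative for grouping).
II (derived state '-') is unique to Taxon W (autapomorphy; uninformative for grouping).
III (state '+') occurs in Taxon L and Taxon Y but conflicts with the nesting implied by the other characters — most parsimoniously interpreted as homoplasy.
All ingroup taxa share the derived state '+' for IV; it defines the ingroup but does not resolve relationships within it.
V (derived state '+') is shared by Taxon F and Taxon L — a synapomorphy uniting that clade.
Only Taxon B, Taxon F, Taxon L, and Taxon Y show the derived state '-' for VI, supporting them as a clade.
VII (derived state '-') is shared by Taxon B, Taxon F, and Taxon L — a synapomorphy uniting that clade.
Most parsimonious ingroup topology: ((((Taxon L,Taxon F),Taxon B),Taxon Y),Taxon W).
Changes per character on this tree: I: 1; II: 1; III: 2; IV: 1; V: 1; VI: 1; VII: 1.
Total = 8.

8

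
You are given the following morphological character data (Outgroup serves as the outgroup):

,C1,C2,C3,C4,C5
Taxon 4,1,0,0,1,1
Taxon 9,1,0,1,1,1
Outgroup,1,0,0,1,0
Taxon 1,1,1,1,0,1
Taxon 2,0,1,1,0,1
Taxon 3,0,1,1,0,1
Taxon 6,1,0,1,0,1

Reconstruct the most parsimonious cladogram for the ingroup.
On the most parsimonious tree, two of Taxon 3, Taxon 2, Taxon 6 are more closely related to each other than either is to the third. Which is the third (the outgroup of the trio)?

Taxon 6

Character polarity is set by the outgroup: the derived state is whichever differs from the outgroup's state, so for C1, C4 the derived state is '0', and for the remaining characters it is '1'.
C1 (derived state '0') is shared by Taxon 2 and Taxon 3 — a synapomorphy uniting that clade.
C2 (derived state '1') is shared by Taxon 1, Taxon 2, and Taxon 3 — a synapomorphy uniting that clade.
C3: derived state '1' in Taxon 1, Taxon 2, Taxon 3, Taxon 6, and Taxon 9 only — synapomorphy for {Taxon 1, Taxon 2, Taxon 3, Taxon 6, Taxon 9}.
C4 (derived state '0') is shared by Taxon 1, Taxon 2, Taxon 3, and Taxon 6 — a synapomorphy uniting that clade.
C5 (derived state '1') is shared by all ingroup taxa — unites the whole ingroup.
Most parsimonious ingroup topology: (((((Taxon 2,Taxon 3),Taxon 1),Taxon 6),Taxon 9),Taxon 4).
Taxon 3 and Taxon 2 share a more recent common ancestor with each other than either does with Taxon 6, so Taxon 6 is the least closely related of the three.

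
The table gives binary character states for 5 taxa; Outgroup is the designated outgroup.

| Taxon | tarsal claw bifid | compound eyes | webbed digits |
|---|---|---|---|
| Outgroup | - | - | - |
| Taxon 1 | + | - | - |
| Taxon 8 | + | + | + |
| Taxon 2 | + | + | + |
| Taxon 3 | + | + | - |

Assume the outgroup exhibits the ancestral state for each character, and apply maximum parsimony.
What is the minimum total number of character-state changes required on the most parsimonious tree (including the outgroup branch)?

The outgroup has state '-' for every character, so '+' is the derived state throughout.
All ingroup taxa share the derived state '+' for tarsal claw bifid; it defines the ingroup but does not resolve relationships within it.
compound eyes: derived state '+' in Taxon 2, Taxon 3, and Taxon 8 only — synapomorphy for {Taxon 2, Taxon 3, Taxon 8}.
webbed digits (derived state '+') is shared by Taxon 2 and Taxon 8 — a synapomorphy uniting that clade.
Most parsimonious ingroup topology: (Taxon 1,((Taxon 8,Taxon 2),Taxon 3)).
Changes per character on this tree: tarsal claw bifid: 1; compound eyes: 1; webbed digits: 1.
Total = 3.

3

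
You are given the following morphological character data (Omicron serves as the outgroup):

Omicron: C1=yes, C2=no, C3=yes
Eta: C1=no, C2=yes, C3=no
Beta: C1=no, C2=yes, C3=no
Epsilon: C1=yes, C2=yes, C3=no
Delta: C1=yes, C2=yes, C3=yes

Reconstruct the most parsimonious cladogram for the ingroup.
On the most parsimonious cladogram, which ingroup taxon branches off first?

Delta

Character polarity is set by the outgroup: the derived state is whichever differs from the outgroup's state, so for C1, C3 the derived state is 'no', and for the remaining characters it is 'yes'.
C1: derived state 'no' in Beta and Eta only — synapomorphy for {Beta, Eta}.
All ingroup taxa share the derived state 'yes' for C2; it defines the ingroup but does not resolve relationships within it.
C3 (derived state 'no') is shared by Beta, Epsilon, and Eta — a synapomorphy uniting that clade.
Most parsimonious ingroup topology: (((Eta,Beta),Epsilon),Delta).
Delta is sister to the clade containing all other ingroup taxa, so it is the earliest-diverging (most basal) ingroup lineage.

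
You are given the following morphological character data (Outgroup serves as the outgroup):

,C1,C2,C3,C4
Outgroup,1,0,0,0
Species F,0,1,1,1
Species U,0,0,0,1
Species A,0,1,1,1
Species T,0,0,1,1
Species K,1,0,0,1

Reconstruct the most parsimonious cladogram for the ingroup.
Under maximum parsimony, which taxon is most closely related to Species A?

Character polarity is set by the outgroup: the derived state is whichever differs from the outgroup's state, so for C1 the derived state is '0', and for the remaining characters it is '1'.
C1: derived state '0' in Species A, Species F, Species T, and Species U only — synapomorphy for {Species A, Species F, Species T, Species U}.
C2 (derived state '1') is shared by Species A and Species F — a synapomorphy uniting that clade.
C3: derived state '1' in Species A, Species F, and Species T only — synapomorphy for {Species A, Species F, Species T}.
All ingroup taxa share the derived state '1' for C4; it defines the ingroup but does not resolve relationships within it.
Most parsimonious ingroup topology: ((((Species F,Species A),Species T),Species U),Species K).
Species A and Species F form a cherry on this tree, so they are sister taxa.

Species F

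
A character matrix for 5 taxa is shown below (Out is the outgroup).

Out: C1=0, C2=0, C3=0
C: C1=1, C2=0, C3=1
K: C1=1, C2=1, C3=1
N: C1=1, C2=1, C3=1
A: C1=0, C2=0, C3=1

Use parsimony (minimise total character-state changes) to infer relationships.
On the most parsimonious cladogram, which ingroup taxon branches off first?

A

The outgroup has state '0' for every character, so '1' is the derived state throughout.
C1 (derived state '1') is shared by C, K, and N — a synapomorphy uniting that clade.
Only K and N show the derived state '1' for C2, supporting them as a clade.
C3 (derived state '1') is shared by all ingroup taxa — unites the whole ingroup.
Most parsimonious ingroup topology: ((C,(K,N)),A).
A is sister to the clade containing all other ingroup taxa, so it is the earliest-diverging (most basal) ingroup lineage.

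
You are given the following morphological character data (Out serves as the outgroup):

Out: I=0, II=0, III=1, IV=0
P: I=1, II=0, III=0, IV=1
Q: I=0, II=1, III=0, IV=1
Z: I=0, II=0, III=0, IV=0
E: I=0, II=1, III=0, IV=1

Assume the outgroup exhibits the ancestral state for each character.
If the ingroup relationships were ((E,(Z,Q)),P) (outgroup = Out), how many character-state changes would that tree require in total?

6

Map each character onto ((E,(Z,Q)),P) (rooted by Out) and count the minimum state changes it requires (Fitch parsimony):
I: 1; II: 2; III: 1; IV: 2.
Total tree length = 6.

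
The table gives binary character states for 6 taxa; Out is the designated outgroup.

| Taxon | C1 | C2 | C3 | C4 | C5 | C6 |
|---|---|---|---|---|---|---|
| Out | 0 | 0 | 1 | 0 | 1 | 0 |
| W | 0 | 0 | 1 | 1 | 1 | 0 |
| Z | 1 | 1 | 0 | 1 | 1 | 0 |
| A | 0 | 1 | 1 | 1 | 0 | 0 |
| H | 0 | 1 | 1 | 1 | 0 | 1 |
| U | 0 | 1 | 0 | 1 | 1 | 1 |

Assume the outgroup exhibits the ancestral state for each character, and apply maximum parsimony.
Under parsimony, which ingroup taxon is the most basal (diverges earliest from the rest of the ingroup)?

Character polarity is set by the outgroup: the derived state is whichever differs from the outgroup's state, so for C3, C5 the derived state is '0', and for the remaining characters it is '1'.
C1: derived state '1' in Z only — an autapomorphy, so it tells us nothing about relationships among taxa.
C2: derived state '1' in A, H, U, and Z only — synapomorphy for {A, H, U, Z}.
Only U and Z show the derived state '0' for C3, supporting them as a clade.
C4 (derived state '1') is shared by all ingroup taxa — unites the whole ingroup.
C5: derived state '0' in A and H only — synapomorphy for {A, H}.
C6 (state '1') occurs in H and U but conflicts with the nesting implied by the other characters — most parsimoniously interpreted as homoplasy.
Most parsimonious ingroup topology: (W,((Z,U),(A,H))).
W is sister to the clade containing all other ingroup taxa, so it is the earliest-diverging (most basal) ingroup lineage.

W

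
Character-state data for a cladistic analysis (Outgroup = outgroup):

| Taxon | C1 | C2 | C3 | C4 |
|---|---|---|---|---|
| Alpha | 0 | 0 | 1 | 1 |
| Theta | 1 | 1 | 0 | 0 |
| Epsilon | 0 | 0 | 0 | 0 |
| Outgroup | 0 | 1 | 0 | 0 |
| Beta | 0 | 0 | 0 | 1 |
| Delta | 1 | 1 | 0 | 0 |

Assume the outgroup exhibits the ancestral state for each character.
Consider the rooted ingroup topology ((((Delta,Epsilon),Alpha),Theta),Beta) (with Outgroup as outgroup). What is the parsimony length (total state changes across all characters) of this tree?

8

Map each character onto ((((Delta,Epsilon),Alpha),Theta),Beta) (rooted by Outgroup) and count the minimum state changes it requires (Fitch parsimony):
C1: 2; C2: 3; C3: 1; C4: 2.
Total tree length = 8.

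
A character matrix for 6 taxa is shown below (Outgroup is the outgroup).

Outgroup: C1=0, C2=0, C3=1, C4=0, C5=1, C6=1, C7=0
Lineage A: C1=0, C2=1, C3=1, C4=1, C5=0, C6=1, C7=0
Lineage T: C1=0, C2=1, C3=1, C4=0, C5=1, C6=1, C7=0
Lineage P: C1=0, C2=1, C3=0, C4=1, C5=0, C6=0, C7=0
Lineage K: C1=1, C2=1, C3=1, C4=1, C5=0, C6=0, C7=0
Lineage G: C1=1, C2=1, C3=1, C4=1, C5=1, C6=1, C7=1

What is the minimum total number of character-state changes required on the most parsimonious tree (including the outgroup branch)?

8

Character polarity is set by the outgroup: the derived state is whichever differs from the outgroup's state, so for C3, C5, C6 the derived state is '0', and for the remaining characters it is '1'.
C1 (state '1') occurs in Lineage G and Lineage K but conflicts with the nesting implied by the other characters — most parsimoniously interpreted as homoplasy.
C2 (derived state '1') is shared by all ingroup taxa — unites the whole ingroup.
C3 (derived state '0') is unique to Lineage P (autapomorphy; uninformative for grouping).
C4 (derived state '1') is shared by Lineage A, Lineage G, Lineage K, and Lineage P — a synapomorphy uniting that clade.
Only Lineage A, Lineage K, and Lineage P show the derived state '0' for C5, supporting them as a clade.
C6 (derived state '0') is shared by Lineage K and Lineage P — a synapomorphy uniting that clade.
C7: derived state '1' in Lineage G only — an autapomorphy, so it tells us nothing about relationships among taxa.
Most parsimonious ingroup topology: (((Lineage A,(Lineage P,Lineage K)),Lineage G),Lineage T).
Changes per character on this tree: C1: 2; C2: 1; C3: 1; C4: 1; C5: 1; C6: 1; C7: 1.
Total = 8.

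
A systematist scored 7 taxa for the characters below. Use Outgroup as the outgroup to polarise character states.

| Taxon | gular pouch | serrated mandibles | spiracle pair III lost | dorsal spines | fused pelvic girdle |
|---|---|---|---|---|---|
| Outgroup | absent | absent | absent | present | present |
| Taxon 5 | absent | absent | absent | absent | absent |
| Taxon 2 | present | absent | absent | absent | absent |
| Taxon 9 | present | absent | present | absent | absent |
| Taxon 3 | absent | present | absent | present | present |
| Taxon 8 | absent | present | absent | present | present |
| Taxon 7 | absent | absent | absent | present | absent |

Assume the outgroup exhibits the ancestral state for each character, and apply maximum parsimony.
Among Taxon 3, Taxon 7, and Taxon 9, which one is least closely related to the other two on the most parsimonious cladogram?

Character polarity is set by the outgroup: the derived state is whichever differs from the outgroup's state, so for dorsal spines, fused pelvic girdle the derived state is 'absent', and for the remaining characters it is 'present'.
gular pouch: derived state 'present' in Taxon 2 and Taxon 9 only — synapomorphy for {Taxon 2, Taxon 9}.
serrated mandibles (derived state 'present') is shared by Taxon 3 and Taxon 8 — a synapomorphy uniting that clade.
spiracle pair III lost: derived state 'present' in Taxon 9 only — an autapomorphy, so it tells us nothing about relationships among taxa.
dorsal spines: derived state 'absent' in Taxon 2, Taxon 5, and Taxon 9 only — synapomorphy for {Taxon 2, Taxon 5, Taxon 9}.
fused pelvic girdle: derived state 'absent' in Taxon 2, Taxon 5, Taxon 7, and Taxon 9 only — synapomorphy for {Taxon 2, Taxon 5, Taxon 7, Taxon 9}.
Most parsimonious ingroup topology: (((Taxon 5,(Taxon 2,Taxon 9)),Taxon 7),(Taxon 3,Taxon 8)).
Taxon 9 and Taxon 7 share a more recent common ancestor with each other than either does with Taxon 3, so Taxon 3 is the least closely related of the three.

Taxon 3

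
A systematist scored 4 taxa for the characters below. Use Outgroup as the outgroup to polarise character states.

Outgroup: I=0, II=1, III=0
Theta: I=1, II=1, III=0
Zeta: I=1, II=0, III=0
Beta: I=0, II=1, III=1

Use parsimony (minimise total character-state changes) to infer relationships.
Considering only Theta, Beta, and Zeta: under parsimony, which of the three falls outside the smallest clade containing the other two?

Character polarity is set by the outgroup: the derived state is whichever differs from the outgroup's state, so for II the derived state is '0', and for the remaining characters it is '1'.
I: derived state '1' in Theta and Zeta only — synapomorphy for {Theta, Zeta}.
II (derived state '0') is unique to Zeta (autapomorphy; uninformative for grouping).
III: derived state '1' in Beta only — an autapomorphy, so it tells us nothing about relationships among taxa.
Most parsimonious ingroup topology: ((Theta,Zeta),Beta).
Zeta and Theta share a more recent common ancestor with each other than either does with Beta, so Beta is the least closely related of the three.

Beta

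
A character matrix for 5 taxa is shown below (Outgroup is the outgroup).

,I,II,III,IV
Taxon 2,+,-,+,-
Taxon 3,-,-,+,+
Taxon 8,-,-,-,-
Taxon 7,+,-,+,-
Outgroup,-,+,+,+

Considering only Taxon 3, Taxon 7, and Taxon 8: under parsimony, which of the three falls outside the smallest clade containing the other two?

Taxon 3

Character polarity is set by the outgroup: the derived state is whichever differs from the outgroup's state, so for II, III, IV the derived state is '-', and for the remaining characters it is '+'.
I (derived state '+') is shared by Taxon 2 and Taxon 7 — a synapomorphy uniting that clade.
All ingroup taxa share the derived state '-' for II; it defines the ingroup but does not resolve relationships within it.
III (derived state '-') is unique to Taxon 8 (autapomorphy; uninformative for grouping).
IV (derived state '-') is shared by Taxon 2, Taxon 7, and Taxon 8 — a synapomorphy uniting that clade.
Most parsimonious ingroup topology: (((Taxon 2,Taxon 7),Taxon 8),Taxon 3).
Taxon 7 and Taxon 8 share a more recent common ancestor with each other than either does with Taxon 3, so Taxon 3 is the least closely related of the three.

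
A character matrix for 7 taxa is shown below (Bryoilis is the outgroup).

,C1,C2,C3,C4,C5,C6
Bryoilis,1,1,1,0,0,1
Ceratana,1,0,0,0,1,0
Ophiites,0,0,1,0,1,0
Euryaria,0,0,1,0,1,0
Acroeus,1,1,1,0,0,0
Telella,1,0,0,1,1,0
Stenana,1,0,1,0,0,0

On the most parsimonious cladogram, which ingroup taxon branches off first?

Acroeus

Character polarity is set by the outgroup: the derived state is whichever differs from the outgroup's state, so for C1, C2, C3, C6 the derived state is '0', and for the remaining characters it is '1'.
Only Euryaria and Ophiites show the derived state '0' for C1, supporting them as a clade.
Only Ceratana, Euryaria, Ophiites, Stenana, and Telella show the derived state '0' for C2, supporting them as a clade.
Only Ceratana and Telella show the derived state '0' for C3, supporting them as a clade.
C4: derived state '1' in Telella only — an autapomorphy, so it tells us nothing about relationships among taxa.
C5: derived state '1' in Ceratana, Euryaria, Ophiites, and Telella only — synapomorphy for {Ceratana, Euryaria, Ophiites, Telella}.
All ingroup taxa share the derived state '0' for C6; it defines the ingroup but does not resolve relationships within it.
Most parsimonious ingroup topology: ((((Ceratana,Telella),(Ophiites,Euryaria)),Stenana),Acroeus).
Acroeus is sister to the clade containing all other ingroup taxa, so it is the earliest-diverging (most basal) ingroup lineage.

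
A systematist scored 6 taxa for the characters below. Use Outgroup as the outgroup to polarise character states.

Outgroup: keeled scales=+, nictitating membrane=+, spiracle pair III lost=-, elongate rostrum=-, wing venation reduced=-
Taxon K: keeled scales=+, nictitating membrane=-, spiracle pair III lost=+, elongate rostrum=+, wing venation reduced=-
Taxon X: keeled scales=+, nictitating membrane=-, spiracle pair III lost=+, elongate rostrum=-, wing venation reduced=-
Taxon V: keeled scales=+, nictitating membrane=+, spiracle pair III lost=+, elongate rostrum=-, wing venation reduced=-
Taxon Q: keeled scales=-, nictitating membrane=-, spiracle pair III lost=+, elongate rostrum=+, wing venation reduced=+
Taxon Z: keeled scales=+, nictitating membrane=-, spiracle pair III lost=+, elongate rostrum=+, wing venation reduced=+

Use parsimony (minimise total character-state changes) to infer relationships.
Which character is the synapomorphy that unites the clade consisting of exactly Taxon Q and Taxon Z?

Character polarity is set by the outgroup: the derived state is whichever differs from the outgroup's state, so for keeled scales, nictitating membrane the derived state is '-', and for the remaining characters it is '+'.
keeled scales (derived state '-') is unique to Taxon Q (autapomorphy; uninformative for grouping).
nictitating membrane: derived state '-' in Taxon K, Taxon Q, Taxon X, and Taxon Z only — synapomorphy for {Taxon K, Taxon Q, Taxon X, Taxon Z}.
All ingroup taxa share the derived state '+' for spiracle pair III lost; it defines the ingroup but does not resolve relationships within it.
elongate rostrum: derived state '+' in Taxon K, Taxon Q, and Taxon Z only — synapomorphy for {Taxon K, Taxon Q, Taxon Z}.
Only Taxon Q and Taxon Z show the derived state '+' for wing venation reduced, supporting them as a clade.
Most parsimonious ingroup topology: (((Taxon K,(Taxon Q,Taxon Z)),Taxon X),Taxon V).
The clade {Taxon Q, Taxon Z} is supported by wing venation reduced: its derived state '+' occurs in exactly those taxa and in no other taxon (including the outgroup).

wing venation reduced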